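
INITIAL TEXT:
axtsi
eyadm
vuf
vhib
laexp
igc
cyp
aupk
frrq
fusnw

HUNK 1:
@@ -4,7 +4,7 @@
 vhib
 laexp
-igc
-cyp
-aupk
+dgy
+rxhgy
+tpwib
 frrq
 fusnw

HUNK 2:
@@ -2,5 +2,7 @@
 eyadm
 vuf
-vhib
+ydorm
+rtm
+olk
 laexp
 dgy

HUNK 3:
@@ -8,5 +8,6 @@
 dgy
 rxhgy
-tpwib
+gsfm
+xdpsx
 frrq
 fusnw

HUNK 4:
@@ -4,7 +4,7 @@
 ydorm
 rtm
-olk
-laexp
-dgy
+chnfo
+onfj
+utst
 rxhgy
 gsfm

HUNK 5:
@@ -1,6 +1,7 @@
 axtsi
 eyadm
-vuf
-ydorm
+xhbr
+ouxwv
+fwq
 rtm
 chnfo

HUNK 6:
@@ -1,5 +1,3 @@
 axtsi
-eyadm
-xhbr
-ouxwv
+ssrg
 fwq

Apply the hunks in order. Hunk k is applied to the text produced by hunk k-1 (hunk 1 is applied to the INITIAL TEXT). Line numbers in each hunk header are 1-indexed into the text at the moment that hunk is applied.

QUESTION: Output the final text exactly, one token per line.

Answer: axtsi
ssrg
fwq
rtm
chnfo
onfj
utst
rxhgy
gsfm
xdpsx
frrq
fusnw

Derivation:
Hunk 1: at line 4 remove [igc,cyp,aupk] add [dgy,rxhgy,tpwib] -> 10 lines: axtsi eyadm vuf vhib laexp dgy rxhgy tpwib frrq fusnw
Hunk 2: at line 2 remove [vhib] add [ydorm,rtm,olk] -> 12 lines: axtsi eyadm vuf ydorm rtm olk laexp dgy rxhgy tpwib frrq fusnw
Hunk 3: at line 8 remove [tpwib] add [gsfm,xdpsx] -> 13 lines: axtsi eyadm vuf ydorm rtm olk laexp dgy rxhgy gsfm xdpsx frrq fusnw
Hunk 4: at line 4 remove [olk,laexp,dgy] add [chnfo,onfj,utst] -> 13 lines: axtsi eyadm vuf ydorm rtm chnfo onfj utst rxhgy gsfm xdpsx frrq fusnw
Hunk 5: at line 1 remove [vuf,ydorm] add [xhbr,ouxwv,fwq] -> 14 lines: axtsi eyadm xhbr ouxwv fwq rtm chnfo onfj utst rxhgy gsfm xdpsx frrq fusnw
Hunk 6: at line 1 remove [eyadm,xhbr,ouxwv] add [ssrg] -> 12 lines: axtsi ssrg fwq rtm chnfo onfj utst rxhgy gsfm xdpsx frrq fusnw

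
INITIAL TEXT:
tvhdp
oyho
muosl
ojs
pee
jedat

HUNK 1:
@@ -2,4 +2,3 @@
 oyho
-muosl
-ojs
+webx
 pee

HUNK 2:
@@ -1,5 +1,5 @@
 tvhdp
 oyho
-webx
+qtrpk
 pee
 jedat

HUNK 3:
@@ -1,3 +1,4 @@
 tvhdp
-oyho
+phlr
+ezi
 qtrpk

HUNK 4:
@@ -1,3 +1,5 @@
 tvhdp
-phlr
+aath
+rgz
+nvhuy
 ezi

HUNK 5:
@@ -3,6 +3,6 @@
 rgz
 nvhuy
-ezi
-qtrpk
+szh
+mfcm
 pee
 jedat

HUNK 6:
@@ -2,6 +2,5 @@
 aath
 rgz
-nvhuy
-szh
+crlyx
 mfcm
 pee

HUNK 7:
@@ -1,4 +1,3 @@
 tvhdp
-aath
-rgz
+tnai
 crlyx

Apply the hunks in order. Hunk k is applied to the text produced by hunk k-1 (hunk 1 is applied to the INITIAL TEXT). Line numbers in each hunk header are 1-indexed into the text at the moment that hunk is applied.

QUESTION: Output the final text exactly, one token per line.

Answer: tvhdp
tnai
crlyx
mfcm
pee
jedat

Derivation:
Hunk 1: at line 2 remove [muosl,ojs] add [webx] -> 5 lines: tvhdp oyho webx pee jedat
Hunk 2: at line 1 remove [webx] add [qtrpk] -> 5 lines: tvhdp oyho qtrpk pee jedat
Hunk 3: at line 1 remove [oyho] add [phlr,ezi] -> 6 lines: tvhdp phlr ezi qtrpk pee jedat
Hunk 4: at line 1 remove [phlr] add [aath,rgz,nvhuy] -> 8 lines: tvhdp aath rgz nvhuy ezi qtrpk pee jedat
Hunk 5: at line 3 remove [ezi,qtrpk] add [szh,mfcm] -> 8 lines: tvhdp aath rgz nvhuy szh mfcm pee jedat
Hunk 6: at line 2 remove [nvhuy,szh] add [crlyx] -> 7 lines: tvhdp aath rgz crlyx mfcm pee jedat
Hunk 7: at line 1 remove [aath,rgz] add [tnai] -> 6 lines: tvhdp tnai crlyx mfcm pee jedat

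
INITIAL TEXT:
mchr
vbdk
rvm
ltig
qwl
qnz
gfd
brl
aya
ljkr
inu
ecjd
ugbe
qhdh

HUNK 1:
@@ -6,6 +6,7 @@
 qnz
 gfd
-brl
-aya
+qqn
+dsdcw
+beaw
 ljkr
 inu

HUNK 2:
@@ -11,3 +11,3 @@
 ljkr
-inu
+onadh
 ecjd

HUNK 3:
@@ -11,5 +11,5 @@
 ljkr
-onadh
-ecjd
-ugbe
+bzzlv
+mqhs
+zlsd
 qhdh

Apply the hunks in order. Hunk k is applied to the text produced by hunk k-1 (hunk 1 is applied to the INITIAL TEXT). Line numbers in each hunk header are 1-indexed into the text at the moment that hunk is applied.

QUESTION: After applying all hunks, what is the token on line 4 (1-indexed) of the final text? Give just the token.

Answer: ltig

Derivation:
Hunk 1: at line 6 remove [brl,aya] add [qqn,dsdcw,beaw] -> 15 lines: mchr vbdk rvm ltig qwl qnz gfd qqn dsdcw beaw ljkr inu ecjd ugbe qhdh
Hunk 2: at line 11 remove [inu] add [onadh] -> 15 lines: mchr vbdk rvm ltig qwl qnz gfd qqn dsdcw beaw ljkr onadh ecjd ugbe qhdh
Hunk 3: at line 11 remove [onadh,ecjd,ugbe] add [bzzlv,mqhs,zlsd] -> 15 lines: mchr vbdk rvm ltig qwl qnz gfd qqn dsdcw beaw ljkr bzzlv mqhs zlsd qhdh
Final line 4: ltig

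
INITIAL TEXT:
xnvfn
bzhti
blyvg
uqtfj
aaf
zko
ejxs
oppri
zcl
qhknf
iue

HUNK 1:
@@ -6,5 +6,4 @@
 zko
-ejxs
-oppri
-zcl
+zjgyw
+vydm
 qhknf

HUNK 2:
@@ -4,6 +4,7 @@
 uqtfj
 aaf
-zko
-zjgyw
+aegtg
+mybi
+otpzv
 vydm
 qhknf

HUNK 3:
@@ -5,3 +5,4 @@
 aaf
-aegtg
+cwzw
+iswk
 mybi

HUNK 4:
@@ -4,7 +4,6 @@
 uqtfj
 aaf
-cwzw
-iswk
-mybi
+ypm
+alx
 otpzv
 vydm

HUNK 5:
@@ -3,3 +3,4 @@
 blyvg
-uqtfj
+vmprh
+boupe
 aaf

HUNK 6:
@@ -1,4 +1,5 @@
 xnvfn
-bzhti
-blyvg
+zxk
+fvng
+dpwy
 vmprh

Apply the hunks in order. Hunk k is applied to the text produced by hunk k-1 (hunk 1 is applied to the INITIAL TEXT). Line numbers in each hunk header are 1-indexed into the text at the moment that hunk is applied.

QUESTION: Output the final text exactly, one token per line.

Hunk 1: at line 6 remove [ejxs,oppri,zcl] add [zjgyw,vydm] -> 10 lines: xnvfn bzhti blyvg uqtfj aaf zko zjgyw vydm qhknf iue
Hunk 2: at line 4 remove [zko,zjgyw] add [aegtg,mybi,otpzv] -> 11 lines: xnvfn bzhti blyvg uqtfj aaf aegtg mybi otpzv vydm qhknf iue
Hunk 3: at line 5 remove [aegtg] add [cwzw,iswk] -> 12 lines: xnvfn bzhti blyvg uqtfj aaf cwzw iswk mybi otpzv vydm qhknf iue
Hunk 4: at line 4 remove [cwzw,iswk,mybi] add [ypm,alx] -> 11 lines: xnvfn bzhti blyvg uqtfj aaf ypm alx otpzv vydm qhknf iue
Hunk 5: at line 3 remove [uqtfj] add [vmprh,boupe] -> 12 lines: xnvfn bzhti blyvg vmprh boupe aaf ypm alx otpzv vydm qhknf iue
Hunk 6: at line 1 remove [bzhti,blyvg] add [zxk,fvng,dpwy] -> 13 lines: xnvfn zxk fvng dpwy vmprh boupe aaf ypm alx otpzv vydm qhknf iue

Answer: xnvfn
zxk
fvng
dpwy
vmprh
boupe
aaf
ypm
alx
otpzv
vydm
qhknf
iue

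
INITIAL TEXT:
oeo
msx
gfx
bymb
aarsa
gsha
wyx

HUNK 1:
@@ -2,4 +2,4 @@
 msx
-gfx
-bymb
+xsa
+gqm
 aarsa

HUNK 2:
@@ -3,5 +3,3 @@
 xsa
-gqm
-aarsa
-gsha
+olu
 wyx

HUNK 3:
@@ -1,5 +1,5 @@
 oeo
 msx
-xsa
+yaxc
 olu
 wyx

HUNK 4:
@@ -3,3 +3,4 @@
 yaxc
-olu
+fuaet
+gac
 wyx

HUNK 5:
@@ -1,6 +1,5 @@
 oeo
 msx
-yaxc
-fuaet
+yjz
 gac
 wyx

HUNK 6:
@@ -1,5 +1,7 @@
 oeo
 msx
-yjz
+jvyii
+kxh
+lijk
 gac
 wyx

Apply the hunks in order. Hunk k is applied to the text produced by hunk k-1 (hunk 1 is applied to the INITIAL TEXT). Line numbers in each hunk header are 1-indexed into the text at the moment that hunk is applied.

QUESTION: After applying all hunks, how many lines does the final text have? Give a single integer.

Hunk 1: at line 2 remove [gfx,bymb] add [xsa,gqm] -> 7 lines: oeo msx xsa gqm aarsa gsha wyx
Hunk 2: at line 3 remove [gqm,aarsa,gsha] add [olu] -> 5 lines: oeo msx xsa olu wyx
Hunk 3: at line 1 remove [xsa] add [yaxc] -> 5 lines: oeo msx yaxc olu wyx
Hunk 4: at line 3 remove [olu] add [fuaet,gac] -> 6 lines: oeo msx yaxc fuaet gac wyx
Hunk 5: at line 1 remove [yaxc,fuaet] add [yjz] -> 5 lines: oeo msx yjz gac wyx
Hunk 6: at line 1 remove [yjz] add [jvyii,kxh,lijk] -> 7 lines: oeo msx jvyii kxh lijk gac wyx
Final line count: 7

Answer: 7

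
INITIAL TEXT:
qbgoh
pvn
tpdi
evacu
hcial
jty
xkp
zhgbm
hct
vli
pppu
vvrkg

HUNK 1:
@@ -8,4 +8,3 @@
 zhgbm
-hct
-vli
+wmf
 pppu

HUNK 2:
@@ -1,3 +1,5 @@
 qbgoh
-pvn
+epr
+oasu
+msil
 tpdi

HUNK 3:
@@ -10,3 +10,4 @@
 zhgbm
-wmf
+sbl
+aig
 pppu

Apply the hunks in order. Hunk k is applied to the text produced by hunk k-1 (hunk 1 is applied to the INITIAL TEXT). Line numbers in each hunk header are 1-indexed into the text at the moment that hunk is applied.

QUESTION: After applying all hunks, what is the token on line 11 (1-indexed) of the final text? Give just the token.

Answer: sbl

Derivation:
Hunk 1: at line 8 remove [hct,vli] add [wmf] -> 11 lines: qbgoh pvn tpdi evacu hcial jty xkp zhgbm wmf pppu vvrkg
Hunk 2: at line 1 remove [pvn] add [epr,oasu,msil] -> 13 lines: qbgoh epr oasu msil tpdi evacu hcial jty xkp zhgbm wmf pppu vvrkg
Hunk 3: at line 10 remove [wmf] add [sbl,aig] -> 14 lines: qbgoh epr oasu msil tpdi evacu hcial jty xkp zhgbm sbl aig pppu vvrkg
Final line 11: sbl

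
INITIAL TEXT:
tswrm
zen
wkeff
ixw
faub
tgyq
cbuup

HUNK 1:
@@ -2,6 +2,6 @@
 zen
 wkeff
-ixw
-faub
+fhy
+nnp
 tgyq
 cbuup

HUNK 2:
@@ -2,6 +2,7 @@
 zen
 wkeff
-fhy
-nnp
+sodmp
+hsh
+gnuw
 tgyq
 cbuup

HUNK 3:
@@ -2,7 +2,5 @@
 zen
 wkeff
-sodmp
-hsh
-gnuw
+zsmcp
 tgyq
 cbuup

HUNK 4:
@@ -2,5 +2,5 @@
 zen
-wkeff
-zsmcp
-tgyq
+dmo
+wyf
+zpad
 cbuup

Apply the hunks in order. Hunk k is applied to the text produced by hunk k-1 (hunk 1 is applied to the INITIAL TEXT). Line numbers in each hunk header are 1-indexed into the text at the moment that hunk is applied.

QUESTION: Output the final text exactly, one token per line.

Hunk 1: at line 2 remove [ixw,faub] add [fhy,nnp] -> 7 lines: tswrm zen wkeff fhy nnp tgyq cbuup
Hunk 2: at line 2 remove [fhy,nnp] add [sodmp,hsh,gnuw] -> 8 lines: tswrm zen wkeff sodmp hsh gnuw tgyq cbuup
Hunk 3: at line 2 remove [sodmp,hsh,gnuw] add [zsmcp] -> 6 lines: tswrm zen wkeff zsmcp tgyq cbuup
Hunk 4: at line 2 remove [wkeff,zsmcp,tgyq] add [dmo,wyf,zpad] -> 6 lines: tswrm zen dmo wyf zpad cbuup

Answer: tswrm
zen
dmo
wyf
zpad
cbuup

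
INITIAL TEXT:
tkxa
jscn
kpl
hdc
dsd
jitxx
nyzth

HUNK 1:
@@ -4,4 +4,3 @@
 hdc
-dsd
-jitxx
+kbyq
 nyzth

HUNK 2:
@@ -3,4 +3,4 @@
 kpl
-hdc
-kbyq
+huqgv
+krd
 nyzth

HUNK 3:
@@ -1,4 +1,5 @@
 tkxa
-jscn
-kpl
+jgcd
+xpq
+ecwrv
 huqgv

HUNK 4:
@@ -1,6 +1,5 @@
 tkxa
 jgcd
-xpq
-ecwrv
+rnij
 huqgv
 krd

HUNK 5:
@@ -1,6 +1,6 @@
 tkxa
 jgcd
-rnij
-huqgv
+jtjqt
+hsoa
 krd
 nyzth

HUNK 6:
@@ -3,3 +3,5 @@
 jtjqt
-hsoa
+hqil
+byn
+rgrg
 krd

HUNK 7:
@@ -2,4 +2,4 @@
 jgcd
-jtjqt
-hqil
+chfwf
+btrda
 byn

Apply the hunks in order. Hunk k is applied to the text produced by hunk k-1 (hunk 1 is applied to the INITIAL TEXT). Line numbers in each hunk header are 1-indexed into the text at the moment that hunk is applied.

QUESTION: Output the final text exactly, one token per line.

Answer: tkxa
jgcd
chfwf
btrda
byn
rgrg
krd
nyzth

Derivation:
Hunk 1: at line 4 remove [dsd,jitxx] add [kbyq] -> 6 lines: tkxa jscn kpl hdc kbyq nyzth
Hunk 2: at line 3 remove [hdc,kbyq] add [huqgv,krd] -> 6 lines: tkxa jscn kpl huqgv krd nyzth
Hunk 3: at line 1 remove [jscn,kpl] add [jgcd,xpq,ecwrv] -> 7 lines: tkxa jgcd xpq ecwrv huqgv krd nyzth
Hunk 4: at line 1 remove [xpq,ecwrv] add [rnij] -> 6 lines: tkxa jgcd rnij huqgv krd nyzth
Hunk 5: at line 1 remove [rnij,huqgv] add [jtjqt,hsoa] -> 6 lines: tkxa jgcd jtjqt hsoa krd nyzth
Hunk 6: at line 3 remove [hsoa] add [hqil,byn,rgrg] -> 8 lines: tkxa jgcd jtjqt hqil byn rgrg krd nyzth
Hunk 7: at line 2 remove [jtjqt,hqil] add [chfwf,btrda] -> 8 lines: tkxa jgcd chfwf btrda byn rgrg krd nyzth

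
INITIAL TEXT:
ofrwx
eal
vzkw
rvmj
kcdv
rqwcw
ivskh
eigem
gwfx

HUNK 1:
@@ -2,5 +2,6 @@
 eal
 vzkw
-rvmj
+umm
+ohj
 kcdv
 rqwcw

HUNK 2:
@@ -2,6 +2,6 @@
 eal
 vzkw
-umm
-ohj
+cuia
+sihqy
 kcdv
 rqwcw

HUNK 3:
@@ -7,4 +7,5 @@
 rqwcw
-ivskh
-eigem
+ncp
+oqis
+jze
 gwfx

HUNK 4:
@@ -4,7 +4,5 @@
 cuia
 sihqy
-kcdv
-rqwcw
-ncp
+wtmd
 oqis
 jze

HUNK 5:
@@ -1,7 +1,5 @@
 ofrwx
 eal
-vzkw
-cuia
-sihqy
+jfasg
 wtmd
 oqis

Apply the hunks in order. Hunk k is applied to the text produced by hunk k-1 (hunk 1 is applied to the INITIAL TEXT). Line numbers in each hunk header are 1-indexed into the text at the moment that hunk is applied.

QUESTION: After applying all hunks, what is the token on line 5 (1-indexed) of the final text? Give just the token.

Hunk 1: at line 2 remove [rvmj] add [umm,ohj] -> 10 lines: ofrwx eal vzkw umm ohj kcdv rqwcw ivskh eigem gwfx
Hunk 2: at line 2 remove [umm,ohj] add [cuia,sihqy] -> 10 lines: ofrwx eal vzkw cuia sihqy kcdv rqwcw ivskh eigem gwfx
Hunk 3: at line 7 remove [ivskh,eigem] add [ncp,oqis,jze] -> 11 lines: ofrwx eal vzkw cuia sihqy kcdv rqwcw ncp oqis jze gwfx
Hunk 4: at line 4 remove [kcdv,rqwcw,ncp] add [wtmd] -> 9 lines: ofrwx eal vzkw cuia sihqy wtmd oqis jze gwfx
Hunk 5: at line 1 remove [vzkw,cuia,sihqy] add [jfasg] -> 7 lines: ofrwx eal jfasg wtmd oqis jze gwfx
Final line 5: oqis

Answer: oqis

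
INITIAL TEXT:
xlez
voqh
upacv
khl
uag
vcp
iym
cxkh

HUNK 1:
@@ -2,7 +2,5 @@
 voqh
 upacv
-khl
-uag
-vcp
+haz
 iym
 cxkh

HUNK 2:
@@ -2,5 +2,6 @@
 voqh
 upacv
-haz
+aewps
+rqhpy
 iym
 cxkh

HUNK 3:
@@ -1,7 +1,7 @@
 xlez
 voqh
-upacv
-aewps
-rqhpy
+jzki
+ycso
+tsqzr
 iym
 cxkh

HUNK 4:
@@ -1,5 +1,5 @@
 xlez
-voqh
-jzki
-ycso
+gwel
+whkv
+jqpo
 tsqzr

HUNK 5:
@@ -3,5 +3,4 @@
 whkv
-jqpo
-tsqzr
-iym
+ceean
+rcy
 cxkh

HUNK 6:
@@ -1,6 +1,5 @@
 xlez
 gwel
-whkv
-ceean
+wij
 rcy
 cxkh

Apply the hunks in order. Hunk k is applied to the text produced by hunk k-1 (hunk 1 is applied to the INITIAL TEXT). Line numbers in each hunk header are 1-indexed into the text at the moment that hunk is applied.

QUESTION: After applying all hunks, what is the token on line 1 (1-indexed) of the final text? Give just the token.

Hunk 1: at line 2 remove [khl,uag,vcp] add [haz] -> 6 lines: xlez voqh upacv haz iym cxkh
Hunk 2: at line 2 remove [haz] add [aewps,rqhpy] -> 7 lines: xlez voqh upacv aewps rqhpy iym cxkh
Hunk 3: at line 1 remove [upacv,aewps,rqhpy] add [jzki,ycso,tsqzr] -> 7 lines: xlez voqh jzki ycso tsqzr iym cxkh
Hunk 4: at line 1 remove [voqh,jzki,ycso] add [gwel,whkv,jqpo] -> 7 lines: xlez gwel whkv jqpo tsqzr iym cxkh
Hunk 5: at line 3 remove [jqpo,tsqzr,iym] add [ceean,rcy] -> 6 lines: xlez gwel whkv ceean rcy cxkh
Hunk 6: at line 1 remove [whkv,ceean] add [wij] -> 5 lines: xlez gwel wij rcy cxkh
Final line 1: xlez

Answer: xlez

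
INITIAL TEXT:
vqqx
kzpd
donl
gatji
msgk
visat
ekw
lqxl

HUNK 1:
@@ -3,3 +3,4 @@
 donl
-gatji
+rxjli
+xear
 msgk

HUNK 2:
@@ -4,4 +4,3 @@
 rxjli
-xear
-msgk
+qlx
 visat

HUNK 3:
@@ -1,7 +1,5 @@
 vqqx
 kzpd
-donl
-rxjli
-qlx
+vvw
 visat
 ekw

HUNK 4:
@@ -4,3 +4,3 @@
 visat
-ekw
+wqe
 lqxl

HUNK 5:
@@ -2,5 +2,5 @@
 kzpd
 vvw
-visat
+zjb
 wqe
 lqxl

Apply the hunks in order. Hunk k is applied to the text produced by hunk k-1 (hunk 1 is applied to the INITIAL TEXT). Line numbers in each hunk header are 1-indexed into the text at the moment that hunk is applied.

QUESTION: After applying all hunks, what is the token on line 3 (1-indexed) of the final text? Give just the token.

Answer: vvw

Derivation:
Hunk 1: at line 3 remove [gatji] add [rxjli,xear] -> 9 lines: vqqx kzpd donl rxjli xear msgk visat ekw lqxl
Hunk 2: at line 4 remove [xear,msgk] add [qlx] -> 8 lines: vqqx kzpd donl rxjli qlx visat ekw lqxl
Hunk 3: at line 1 remove [donl,rxjli,qlx] add [vvw] -> 6 lines: vqqx kzpd vvw visat ekw lqxl
Hunk 4: at line 4 remove [ekw] add [wqe] -> 6 lines: vqqx kzpd vvw visat wqe lqxl
Hunk 5: at line 2 remove [visat] add [zjb] -> 6 lines: vqqx kzpd vvw zjb wqe lqxl
Final line 3: vvw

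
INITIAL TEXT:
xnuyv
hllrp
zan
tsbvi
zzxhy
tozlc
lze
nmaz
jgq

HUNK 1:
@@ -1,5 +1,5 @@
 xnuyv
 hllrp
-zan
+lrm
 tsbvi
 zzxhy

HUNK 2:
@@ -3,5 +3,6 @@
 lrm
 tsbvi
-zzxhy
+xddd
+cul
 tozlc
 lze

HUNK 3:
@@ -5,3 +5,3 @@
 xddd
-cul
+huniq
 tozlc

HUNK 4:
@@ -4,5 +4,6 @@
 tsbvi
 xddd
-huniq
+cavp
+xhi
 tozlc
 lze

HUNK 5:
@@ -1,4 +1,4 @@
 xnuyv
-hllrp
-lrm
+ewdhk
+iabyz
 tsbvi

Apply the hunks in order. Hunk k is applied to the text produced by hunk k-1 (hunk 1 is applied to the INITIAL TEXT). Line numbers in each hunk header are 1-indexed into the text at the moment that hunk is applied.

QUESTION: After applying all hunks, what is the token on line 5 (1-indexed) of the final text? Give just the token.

Answer: xddd

Derivation:
Hunk 1: at line 1 remove [zan] add [lrm] -> 9 lines: xnuyv hllrp lrm tsbvi zzxhy tozlc lze nmaz jgq
Hunk 2: at line 3 remove [zzxhy] add [xddd,cul] -> 10 lines: xnuyv hllrp lrm tsbvi xddd cul tozlc lze nmaz jgq
Hunk 3: at line 5 remove [cul] add [huniq] -> 10 lines: xnuyv hllrp lrm tsbvi xddd huniq tozlc lze nmaz jgq
Hunk 4: at line 4 remove [huniq] add [cavp,xhi] -> 11 lines: xnuyv hllrp lrm tsbvi xddd cavp xhi tozlc lze nmaz jgq
Hunk 5: at line 1 remove [hllrp,lrm] add [ewdhk,iabyz] -> 11 lines: xnuyv ewdhk iabyz tsbvi xddd cavp xhi tozlc lze nmaz jgq
Final line 5: xddd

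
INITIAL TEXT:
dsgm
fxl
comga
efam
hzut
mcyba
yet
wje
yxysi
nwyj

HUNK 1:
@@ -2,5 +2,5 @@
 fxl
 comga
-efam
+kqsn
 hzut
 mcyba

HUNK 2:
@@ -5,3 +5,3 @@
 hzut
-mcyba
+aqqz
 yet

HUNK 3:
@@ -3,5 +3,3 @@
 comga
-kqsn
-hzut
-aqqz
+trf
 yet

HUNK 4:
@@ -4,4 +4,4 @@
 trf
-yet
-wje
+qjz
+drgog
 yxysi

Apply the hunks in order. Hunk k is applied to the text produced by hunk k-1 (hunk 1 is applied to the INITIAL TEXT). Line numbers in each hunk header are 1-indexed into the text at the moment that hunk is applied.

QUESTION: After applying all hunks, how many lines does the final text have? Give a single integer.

Hunk 1: at line 2 remove [efam] add [kqsn] -> 10 lines: dsgm fxl comga kqsn hzut mcyba yet wje yxysi nwyj
Hunk 2: at line 5 remove [mcyba] add [aqqz] -> 10 lines: dsgm fxl comga kqsn hzut aqqz yet wje yxysi nwyj
Hunk 3: at line 3 remove [kqsn,hzut,aqqz] add [trf] -> 8 lines: dsgm fxl comga trf yet wje yxysi nwyj
Hunk 4: at line 4 remove [yet,wje] add [qjz,drgog] -> 8 lines: dsgm fxl comga trf qjz drgog yxysi nwyj
Final line count: 8

Answer: 8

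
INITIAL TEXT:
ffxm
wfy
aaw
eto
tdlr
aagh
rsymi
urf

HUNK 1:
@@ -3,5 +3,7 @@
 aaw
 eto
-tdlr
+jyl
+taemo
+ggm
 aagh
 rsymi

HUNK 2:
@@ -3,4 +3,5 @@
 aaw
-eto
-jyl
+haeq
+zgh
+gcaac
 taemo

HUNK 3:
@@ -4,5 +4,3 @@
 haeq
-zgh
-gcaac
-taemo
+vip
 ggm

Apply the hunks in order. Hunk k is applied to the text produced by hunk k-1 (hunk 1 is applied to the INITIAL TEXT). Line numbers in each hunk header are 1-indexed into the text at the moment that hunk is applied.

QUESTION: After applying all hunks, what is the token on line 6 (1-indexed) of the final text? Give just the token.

Answer: ggm

Derivation:
Hunk 1: at line 3 remove [tdlr] add [jyl,taemo,ggm] -> 10 lines: ffxm wfy aaw eto jyl taemo ggm aagh rsymi urf
Hunk 2: at line 3 remove [eto,jyl] add [haeq,zgh,gcaac] -> 11 lines: ffxm wfy aaw haeq zgh gcaac taemo ggm aagh rsymi urf
Hunk 3: at line 4 remove [zgh,gcaac,taemo] add [vip] -> 9 lines: ffxm wfy aaw haeq vip ggm aagh rsymi urf
Final line 6: ggm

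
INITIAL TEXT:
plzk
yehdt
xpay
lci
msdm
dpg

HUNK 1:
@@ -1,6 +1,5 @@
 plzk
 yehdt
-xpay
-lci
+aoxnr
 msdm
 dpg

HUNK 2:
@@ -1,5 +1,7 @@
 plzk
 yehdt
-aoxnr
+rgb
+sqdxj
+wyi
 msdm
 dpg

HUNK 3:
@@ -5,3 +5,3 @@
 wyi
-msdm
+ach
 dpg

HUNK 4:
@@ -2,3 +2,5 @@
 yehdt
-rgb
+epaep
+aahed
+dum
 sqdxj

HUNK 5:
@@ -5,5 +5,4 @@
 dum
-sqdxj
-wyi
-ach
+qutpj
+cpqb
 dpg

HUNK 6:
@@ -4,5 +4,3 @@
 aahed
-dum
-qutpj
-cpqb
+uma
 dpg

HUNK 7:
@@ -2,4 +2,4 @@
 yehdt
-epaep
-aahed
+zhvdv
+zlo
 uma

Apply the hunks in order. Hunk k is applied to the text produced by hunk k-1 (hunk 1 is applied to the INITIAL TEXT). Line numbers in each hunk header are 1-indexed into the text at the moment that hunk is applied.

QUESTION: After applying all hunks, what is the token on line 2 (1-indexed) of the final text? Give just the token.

Answer: yehdt

Derivation:
Hunk 1: at line 1 remove [xpay,lci] add [aoxnr] -> 5 lines: plzk yehdt aoxnr msdm dpg
Hunk 2: at line 1 remove [aoxnr] add [rgb,sqdxj,wyi] -> 7 lines: plzk yehdt rgb sqdxj wyi msdm dpg
Hunk 3: at line 5 remove [msdm] add [ach] -> 7 lines: plzk yehdt rgb sqdxj wyi ach dpg
Hunk 4: at line 2 remove [rgb] add [epaep,aahed,dum] -> 9 lines: plzk yehdt epaep aahed dum sqdxj wyi ach dpg
Hunk 5: at line 5 remove [sqdxj,wyi,ach] add [qutpj,cpqb] -> 8 lines: plzk yehdt epaep aahed dum qutpj cpqb dpg
Hunk 6: at line 4 remove [dum,qutpj,cpqb] add [uma] -> 6 lines: plzk yehdt epaep aahed uma dpg
Hunk 7: at line 2 remove [epaep,aahed] add [zhvdv,zlo] -> 6 lines: plzk yehdt zhvdv zlo uma dpg
Final line 2: yehdt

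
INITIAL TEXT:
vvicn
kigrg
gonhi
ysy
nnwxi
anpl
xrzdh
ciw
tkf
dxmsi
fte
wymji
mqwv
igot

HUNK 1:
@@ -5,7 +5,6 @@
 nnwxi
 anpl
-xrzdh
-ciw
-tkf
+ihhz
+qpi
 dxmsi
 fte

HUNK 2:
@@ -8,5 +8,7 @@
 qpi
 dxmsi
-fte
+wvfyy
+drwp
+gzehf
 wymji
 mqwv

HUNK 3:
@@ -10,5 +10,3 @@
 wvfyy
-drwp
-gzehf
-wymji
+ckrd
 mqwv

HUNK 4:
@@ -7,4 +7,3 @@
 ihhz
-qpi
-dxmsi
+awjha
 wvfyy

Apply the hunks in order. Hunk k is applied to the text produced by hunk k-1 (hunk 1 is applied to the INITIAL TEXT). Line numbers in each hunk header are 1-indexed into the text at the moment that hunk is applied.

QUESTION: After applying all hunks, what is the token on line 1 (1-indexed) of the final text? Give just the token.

Hunk 1: at line 5 remove [xrzdh,ciw,tkf] add [ihhz,qpi] -> 13 lines: vvicn kigrg gonhi ysy nnwxi anpl ihhz qpi dxmsi fte wymji mqwv igot
Hunk 2: at line 8 remove [fte] add [wvfyy,drwp,gzehf] -> 15 lines: vvicn kigrg gonhi ysy nnwxi anpl ihhz qpi dxmsi wvfyy drwp gzehf wymji mqwv igot
Hunk 3: at line 10 remove [drwp,gzehf,wymji] add [ckrd] -> 13 lines: vvicn kigrg gonhi ysy nnwxi anpl ihhz qpi dxmsi wvfyy ckrd mqwv igot
Hunk 4: at line 7 remove [qpi,dxmsi] add [awjha] -> 12 lines: vvicn kigrg gonhi ysy nnwxi anpl ihhz awjha wvfyy ckrd mqwv igot
Final line 1: vvicn

Answer: vvicn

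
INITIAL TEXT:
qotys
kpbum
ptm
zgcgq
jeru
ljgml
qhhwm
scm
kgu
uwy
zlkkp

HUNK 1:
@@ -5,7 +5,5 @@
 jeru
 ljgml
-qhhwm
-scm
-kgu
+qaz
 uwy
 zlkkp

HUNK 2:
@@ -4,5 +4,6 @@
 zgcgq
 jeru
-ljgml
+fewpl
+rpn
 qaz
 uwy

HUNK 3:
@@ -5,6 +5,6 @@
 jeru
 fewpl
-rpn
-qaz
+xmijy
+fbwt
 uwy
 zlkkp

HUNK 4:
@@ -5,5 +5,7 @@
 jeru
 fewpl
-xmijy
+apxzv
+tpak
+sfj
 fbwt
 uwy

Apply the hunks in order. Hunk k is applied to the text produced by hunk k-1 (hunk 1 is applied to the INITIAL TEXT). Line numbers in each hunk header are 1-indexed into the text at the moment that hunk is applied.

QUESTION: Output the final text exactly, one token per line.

Answer: qotys
kpbum
ptm
zgcgq
jeru
fewpl
apxzv
tpak
sfj
fbwt
uwy
zlkkp

Derivation:
Hunk 1: at line 5 remove [qhhwm,scm,kgu] add [qaz] -> 9 lines: qotys kpbum ptm zgcgq jeru ljgml qaz uwy zlkkp
Hunk 2: at line 4 remove [ljgml] add [fewpl,rpn] -> 10 lines: qotys kpbum ptm zgcgq jeru fewpl rpn qaz uwy zlkkp
Hunk 3: at line 5 remove [rpn,qaz] add [xmijy,fbwt] -> 10 lines: qotys kpbum ptm zgcgq jeru fewpl xmijy fbwt uwy zlkkp
Hunk 4: at line 5 remove [xmijy] add [apxzv,tpak,sfj] -> 12 lines: qotys kpbum ptm zgcgq jeru fewpl apxzv tpak sfj fbwt uwy zlkkp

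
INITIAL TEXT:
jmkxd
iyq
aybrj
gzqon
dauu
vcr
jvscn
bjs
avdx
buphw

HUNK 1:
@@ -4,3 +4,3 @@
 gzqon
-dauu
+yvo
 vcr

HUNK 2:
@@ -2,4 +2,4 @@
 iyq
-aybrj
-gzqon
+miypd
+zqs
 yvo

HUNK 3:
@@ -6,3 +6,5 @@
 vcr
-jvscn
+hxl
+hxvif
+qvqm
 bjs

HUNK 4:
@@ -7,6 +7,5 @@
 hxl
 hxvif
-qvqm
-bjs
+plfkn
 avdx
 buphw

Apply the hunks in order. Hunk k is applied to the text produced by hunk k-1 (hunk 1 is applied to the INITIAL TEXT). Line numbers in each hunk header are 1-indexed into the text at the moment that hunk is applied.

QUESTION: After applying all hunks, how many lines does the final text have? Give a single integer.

Answer: 11

Derivation:
Hunk 1: at line 4 remove [dauu] add [yvo] -> 10 lines: jmkxd iyq aybrj gzqon yvo vcr jvscn bjs avdx buphw
Hunk 2: at line 2 remove [aybrj,gzqon] add [miypd,zqs] -> 10 lines: jmkxd iyq miypd zqs yvo vcr jvscn bjs avdx buphw
Hunk 3: at line 6 remove [jvscn] add [hxl,hxvif,qvqm] -> 12 lines: jmkxd iyq miypd zqs yvo vcr hxl hxvif qvqm bjs avdx buphw
Hunk 4: at line 7 remove [qvqm,bjs] add [plfkn] -> 11 lines: jmkxd iyq miypd zqs yvo vcr hxl hxvif plfkn avdx buphw
Final line count: 11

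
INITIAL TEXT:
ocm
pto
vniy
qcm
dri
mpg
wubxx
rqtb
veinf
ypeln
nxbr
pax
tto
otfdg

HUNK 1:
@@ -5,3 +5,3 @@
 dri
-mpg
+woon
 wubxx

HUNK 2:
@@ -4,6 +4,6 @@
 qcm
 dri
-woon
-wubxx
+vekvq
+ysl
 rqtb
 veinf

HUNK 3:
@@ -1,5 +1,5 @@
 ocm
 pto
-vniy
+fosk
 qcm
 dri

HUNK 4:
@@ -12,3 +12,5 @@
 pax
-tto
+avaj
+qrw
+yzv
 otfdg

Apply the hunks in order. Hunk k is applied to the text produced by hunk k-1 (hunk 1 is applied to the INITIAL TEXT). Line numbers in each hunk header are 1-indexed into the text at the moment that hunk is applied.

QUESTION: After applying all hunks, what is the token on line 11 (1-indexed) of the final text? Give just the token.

Hunk 1: at line 5 remove [mpg] add [woon] -> 14 lines: ocm pto vniy qcm dri woon wubxx rqtb veinf ypeln nxbr pax tto otfdg
Hunk 2: at line 4 remove [woon,wubxx] add [vekvq,ysl] -> 14 lines: ocm pto vniy qcm dri vekvq ysl rqtb veinf ypeln nxbr pax tto otfdg
Hunk 3: at line 1 remove [vniy] add [fosk] -> 14 lines: ocm pto fosk qcm dri vekvq ysl rqtb veinf ypeln nxbr pax tto otfdg
Hunk 4: at line 12 remove [tto] add [avaj,qrw,yzv] -> 16 lines: ocm pto fosk qcm dri vekvq ysl rqtb veinf ypeln nxbr pax avaj qrw yzv otfdg
Final line 11: nxbr

Answer: nxbr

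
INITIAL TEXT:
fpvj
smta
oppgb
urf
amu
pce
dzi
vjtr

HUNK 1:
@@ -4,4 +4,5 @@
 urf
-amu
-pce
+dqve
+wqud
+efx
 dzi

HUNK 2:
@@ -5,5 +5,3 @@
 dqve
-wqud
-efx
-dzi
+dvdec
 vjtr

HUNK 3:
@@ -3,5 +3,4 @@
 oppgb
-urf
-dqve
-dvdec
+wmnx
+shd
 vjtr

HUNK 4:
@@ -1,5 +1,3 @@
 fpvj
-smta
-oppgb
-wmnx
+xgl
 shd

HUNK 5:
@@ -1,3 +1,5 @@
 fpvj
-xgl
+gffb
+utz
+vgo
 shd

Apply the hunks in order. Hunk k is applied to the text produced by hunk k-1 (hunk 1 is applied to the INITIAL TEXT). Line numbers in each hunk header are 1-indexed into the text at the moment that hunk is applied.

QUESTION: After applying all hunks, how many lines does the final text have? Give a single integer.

Answer: 6

Derivation:
Hunk 1: at line 4 remove [amu,pce] add [dqve,wqud,efx] -> 9 lines: fpvj smta oppgb urf dqve wqud efx dzi vjtr
Hunk 2: at line 5 remove [wqud,efx,dzi] add [dvdec] -> 7 lines: fpvj smta oppgb urf dqve dvdec vjtr
Hunk 3: at line 3 remove [urf,dqve,dvdec] add [wmnx,shd] -> 6 lines: fpvj smta oppgb wmnx shd vjtr
Hunk 4: at line 1 remove [smta,oppgb,wmnx] add [xgl] -> 4 lines: fpvj xgl shd vjtr
Hunk 5: at line 1 remove [xgl] add [gffb,utz,vgo] -> 6 lines: fpvj gffb utz vgo shd vjtr
Final line count: 6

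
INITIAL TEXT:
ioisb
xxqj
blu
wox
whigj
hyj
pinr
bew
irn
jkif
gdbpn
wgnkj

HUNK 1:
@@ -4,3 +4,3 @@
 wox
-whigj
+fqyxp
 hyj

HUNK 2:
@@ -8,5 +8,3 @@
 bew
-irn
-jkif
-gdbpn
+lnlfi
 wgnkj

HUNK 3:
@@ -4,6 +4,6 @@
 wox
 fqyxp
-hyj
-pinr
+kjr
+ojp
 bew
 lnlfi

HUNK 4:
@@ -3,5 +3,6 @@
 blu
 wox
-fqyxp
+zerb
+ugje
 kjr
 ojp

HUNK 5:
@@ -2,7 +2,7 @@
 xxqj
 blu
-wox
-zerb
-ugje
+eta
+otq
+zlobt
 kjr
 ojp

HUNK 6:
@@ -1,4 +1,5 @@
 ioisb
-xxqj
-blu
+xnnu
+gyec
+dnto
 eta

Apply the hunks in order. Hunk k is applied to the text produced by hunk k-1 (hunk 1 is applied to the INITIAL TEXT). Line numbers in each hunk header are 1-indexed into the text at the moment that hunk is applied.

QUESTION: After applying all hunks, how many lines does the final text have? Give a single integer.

Hunk 1: at line 4 remove [whigj] add [fqyxp] -> 12 lines: ioisb xxqj blu wox fqyxp hyj pinr bew irn jkif gdbpn wgnkj
Hunk 2: at line 8 remove [irn,jkif,gdbpn] add [lnlfi] -> 10 lines: ioisb xxqj blu wox fqyxp hyj pinr bew lnlfi wgnkj
Hunk 3: at line 4 remove [hyj,pinr] add [kjr,ojp] -> 10 lines: ioisb xxqj blu wox fqyxp kjr ojp bew lnlfi wgnkj
Hunk 4: at line 3 remove [fqyxp] add [zerb,ugje] -> 11 lines: ioisb xxqj blu wox zerb ugje kjr ojp bew lnlfi wgnkj
Hunk 5: at line 2 remove [wox,zerb,ugje] add [eta,otq,zlobt] -> 11 lines: ioisb xxqj blu eta otq zlobt kjr ojp bew lnlfi wgnkj
Hunk 6: at line 1 remove [xxqj,blu] add [xnnu,gyec,dnto] -> 12 lines: ioisb xnnu gyec dnto eta otq zlobt kjr ojp bew lnlfi wgnkj
Final line count: 12

Answer: 12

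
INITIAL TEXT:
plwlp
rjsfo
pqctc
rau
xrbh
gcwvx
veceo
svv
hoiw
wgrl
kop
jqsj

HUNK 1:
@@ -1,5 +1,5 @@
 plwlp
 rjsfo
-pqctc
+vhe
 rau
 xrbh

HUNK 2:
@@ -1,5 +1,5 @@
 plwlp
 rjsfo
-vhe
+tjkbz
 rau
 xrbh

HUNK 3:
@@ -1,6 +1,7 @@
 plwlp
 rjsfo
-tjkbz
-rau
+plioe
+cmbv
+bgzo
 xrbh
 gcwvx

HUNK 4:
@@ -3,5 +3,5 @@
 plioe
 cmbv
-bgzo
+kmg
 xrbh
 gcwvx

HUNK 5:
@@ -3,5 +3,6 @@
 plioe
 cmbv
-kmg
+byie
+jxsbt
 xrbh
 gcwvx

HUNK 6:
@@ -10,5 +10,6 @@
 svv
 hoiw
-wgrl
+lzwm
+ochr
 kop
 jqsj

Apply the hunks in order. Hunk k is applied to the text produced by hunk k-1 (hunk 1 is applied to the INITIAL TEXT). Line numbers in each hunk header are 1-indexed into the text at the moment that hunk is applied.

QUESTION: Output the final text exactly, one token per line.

Hunk 1: at line 1 remove [pqctc] add [vhe] -> 12 lines: plwlp rjsfo vhe rau xrbh gcwvx veceo svv hoiw wgrl kop jqsj
Hunk 2: at line 1 remove [vhe] add [tjkbz] -> 12 lines: plwlp rjsfo tjkbz rau xrbh gcwvx veceo svv hoiw wgrl kop jqsj
Hunk 3: at line 1 remove [tjkbz,rau] add [plioe,cmbv,bgzo] -> 13 lines: plwlp rjsfo plioe cmbv bgzo xrbh gcwvx veceo svv hoiw wgrl kop jqsj
Hunk 4: at line 3 remove [bgzo] add [kmg] -> 13 lines: plwlp rjsfo plioe cmbv kmg xrbh gcwvx veceo svv hoiw wgrl kop jqsj
Hunk 5: at line 3 remove [kmg] add [byie,jxsbt] -> 14 lines: plwlp rjsfo plioe cmbv byie jxsbt xrbh gcwvx veceo svv hoiw wgrl kop jqsj
Hunk 6: at line 10 remove [wgrl] add [lzwm,ochr] -> 15 lines: plwlp rjsfo plioe cmbv byie jxsbt xrbh gcwvx veceo svv hoiw lzwm ochr kop jqsj

Answer: plwlp
rjsfo
plioe
cmbv
byie
jxsbt
xrbh
gcwvx
veceo
svv
hoiw
lzwm
ochr
kop
jqsj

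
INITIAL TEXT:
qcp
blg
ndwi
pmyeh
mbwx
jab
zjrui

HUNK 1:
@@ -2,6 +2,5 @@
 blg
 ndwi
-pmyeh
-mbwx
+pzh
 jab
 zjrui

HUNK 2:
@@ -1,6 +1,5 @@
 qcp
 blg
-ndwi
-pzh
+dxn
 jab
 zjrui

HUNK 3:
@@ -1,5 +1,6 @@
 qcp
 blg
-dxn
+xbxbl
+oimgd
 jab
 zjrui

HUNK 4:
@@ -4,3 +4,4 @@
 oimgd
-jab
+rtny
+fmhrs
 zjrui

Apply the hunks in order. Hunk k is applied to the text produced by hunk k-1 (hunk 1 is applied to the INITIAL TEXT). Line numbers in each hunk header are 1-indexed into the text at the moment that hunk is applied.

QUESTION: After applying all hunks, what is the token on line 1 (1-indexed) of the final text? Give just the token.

Hunk 1: at line 2 remove [pmyeh,mbwx] add [pzh] -> 6 lines: qcp blg ndwi pzh jab zjrui
Hunk 2: at line 1 remove [ndwi,pzh] add [dxn] -> 5 lines: qcp blg dxn jab zjrui
Hunk 3: at line 1 remove [dxn] add [xbxbl,oimgd] -> 6 lines: qcp blg xbxbl oimgd jab zjrui
Hunk 4: at line 4 remove [jab] add [rtny,fmhrs] -> 7 lines: qcp blg xbxbl oimgd rtny fmhrs zjrui
Final line 1: qcp

Answer: qcp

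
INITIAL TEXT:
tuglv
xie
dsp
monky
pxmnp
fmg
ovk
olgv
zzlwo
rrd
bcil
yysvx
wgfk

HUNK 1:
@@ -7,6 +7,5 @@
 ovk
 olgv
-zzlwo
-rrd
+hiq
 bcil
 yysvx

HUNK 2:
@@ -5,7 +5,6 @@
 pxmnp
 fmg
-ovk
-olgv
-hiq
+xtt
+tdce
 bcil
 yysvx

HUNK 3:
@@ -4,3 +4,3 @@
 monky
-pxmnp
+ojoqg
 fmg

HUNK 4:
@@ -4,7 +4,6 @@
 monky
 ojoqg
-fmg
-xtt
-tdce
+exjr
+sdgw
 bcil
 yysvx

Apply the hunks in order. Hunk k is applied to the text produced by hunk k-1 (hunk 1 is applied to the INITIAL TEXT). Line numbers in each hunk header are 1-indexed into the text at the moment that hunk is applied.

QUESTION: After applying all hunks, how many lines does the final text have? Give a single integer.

Answer: 10

Derivation:
Hunk 1: at line 7 remove [zzlwo,rrd] add [hiq] -> 12 lines: tuglv xie dsp monky pxmnp fmg ovk olgv hiq bcil yysvx wgfk
Hunk 2: at line 5 remove [ovk,olgv,hiq] add [xtt,tdce] -> 11 lines: tuglv xie dsp monky pxmnp fmg xtt tdce bcil yysvx wgfk
Hunk 3: at line 4 remove [pxmnp] add [ojoqg] -> 11 lines: tuglv xie dsp monky ojoqg fmg xtt tdce bcil yysvx wgfk
Hunk 4: at line 4 remove [fmg,xtt,tdce] add [exjr,sdgw] -> 10 lines: tuglv xie dsp monky ojoqg exjr sdgw bcil yysvx wgfk
Final line count: 10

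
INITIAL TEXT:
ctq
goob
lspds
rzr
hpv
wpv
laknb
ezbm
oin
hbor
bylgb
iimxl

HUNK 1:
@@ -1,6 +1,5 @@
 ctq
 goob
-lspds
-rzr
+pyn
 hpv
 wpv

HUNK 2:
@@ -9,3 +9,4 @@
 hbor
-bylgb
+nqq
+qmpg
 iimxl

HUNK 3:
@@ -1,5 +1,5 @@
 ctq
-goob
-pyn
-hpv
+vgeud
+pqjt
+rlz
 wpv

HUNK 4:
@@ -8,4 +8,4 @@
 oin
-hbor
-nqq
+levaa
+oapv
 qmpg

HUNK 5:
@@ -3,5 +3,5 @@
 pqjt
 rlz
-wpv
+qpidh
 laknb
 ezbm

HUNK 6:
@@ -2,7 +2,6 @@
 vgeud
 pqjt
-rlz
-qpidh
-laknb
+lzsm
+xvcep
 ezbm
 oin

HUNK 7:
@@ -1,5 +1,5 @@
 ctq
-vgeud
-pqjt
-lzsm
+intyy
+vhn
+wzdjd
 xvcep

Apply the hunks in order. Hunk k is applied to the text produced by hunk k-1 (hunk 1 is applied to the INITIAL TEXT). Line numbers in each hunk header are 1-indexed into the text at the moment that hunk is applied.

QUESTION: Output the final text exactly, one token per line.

Answer: ctq
intyy
vhn
wzdjd
xvcep
ezbm
oin
levaa
oapv
qmpg
iimxl

Derivation:
Hunk 1: at line 1 remove [lspds,rzr] add [pyn] -> 11 lines: ctq goob pyn hpv wpv laknb ezbm oin hbor bylgb iimxl
Hunk 2: at line 9 remove [bylgb] add [nqq,qmpg] -> 12 lines: ctq goob pyn hpv wpv laknb ezbm oin hbor nqq qmpg iimxl
Hunk 3: at line 1 remove [goob,pyn,hpv] add [vgeud,pqjt,rlz] -> 12 lines: ctq vgeud pqjt rlz wpv laknb ezbm oin hbor nqq qmpg iimxl
Hunk 4: at line 8 remove [hbor,nqq] add [levaa,oapv] -> 12 lines: ctq vgeud pqjt rlz wpv laknb ezbm oin levaa oapv qmpg iimxl
Hunk 5: at line 3 remove [wpv] add [qpidh] -> 12 lines: ctq vgeud pqjt rlz qpidh laknb ezbm oin levaa oapv qmpg iimxl
Hunk 6: at line 2 remove [rlz,qpidh,laknb] add [lzsm,xvcep] -> 11 lines: ctq vgeud pqjt lzsm xvcep ezbm oin levaa oapv qmpg iimxl
Hunk 7: at line 1 remove [vgeud,pqjt,lzsm] add [intyy,vhn,wzdjd] -> 11 lines: ctq intyy vhn wzdjd xvcep ezbm oin levaa oapv qmpg iimxl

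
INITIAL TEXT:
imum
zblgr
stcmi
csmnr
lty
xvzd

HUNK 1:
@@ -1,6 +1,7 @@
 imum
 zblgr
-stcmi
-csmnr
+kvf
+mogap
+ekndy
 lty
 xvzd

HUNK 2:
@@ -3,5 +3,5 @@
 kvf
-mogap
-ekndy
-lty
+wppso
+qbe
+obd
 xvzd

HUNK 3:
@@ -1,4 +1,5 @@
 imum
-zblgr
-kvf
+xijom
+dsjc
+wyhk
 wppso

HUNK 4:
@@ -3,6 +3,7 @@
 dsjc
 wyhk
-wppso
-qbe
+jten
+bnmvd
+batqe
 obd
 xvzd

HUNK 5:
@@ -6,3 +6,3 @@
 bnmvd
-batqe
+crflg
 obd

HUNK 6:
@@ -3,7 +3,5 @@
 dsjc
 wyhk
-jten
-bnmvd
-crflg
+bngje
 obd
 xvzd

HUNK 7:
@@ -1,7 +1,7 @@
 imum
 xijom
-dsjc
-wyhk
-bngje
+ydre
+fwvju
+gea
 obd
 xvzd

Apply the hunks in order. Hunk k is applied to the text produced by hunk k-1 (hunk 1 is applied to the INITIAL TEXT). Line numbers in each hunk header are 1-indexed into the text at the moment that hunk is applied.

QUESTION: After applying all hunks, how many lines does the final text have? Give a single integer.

Answer: 7

Derivation:
Hunk 1: at line 1 remove [stcmi,csmnr] add [kvf,mogap,ekndy] -> 7 lines: imum zblgr kvf mogap ekndy lty xvzd
Hunk 2: at line 3 remove [mogap,ekndy,lty] add [wppso,qbe,obd] -> 7 lines: imum zblgr kvf wppso qbe obd xvzd
Hunk 3: at line 1 remove [zblgr,kvf] add [xijom,dsjc,wyhk] -> 8 lines: imum xijom dsjc wyhk wppso qbe obd xvzd
Hunk 4: at line 3 remove [wppso,qbe] add [jten,bnmvd,batqe] -> 9 lines: imum xijom dsjc wyhk jten bnmvd batqe obd xvzd
Hunk 5: at line 6 remove [batqe] add [crflg] -> 9 lines: imum xijom dsjc wyhk jten bnmvd crflg obd xvzd
Hunk 6: at line 3 remove [jten,bnmvd,crflg] add [bngje] -> 7 lines: imum xijom dsjc wyhk bngje obd xvzd
Hunk 7: at line 1 remove [dsjc,wyhk,bngje] add [ydre,fwvju,gea] -> 7 lines: imum xijom ydre fwvju gea obd xvzd
Final line count: 7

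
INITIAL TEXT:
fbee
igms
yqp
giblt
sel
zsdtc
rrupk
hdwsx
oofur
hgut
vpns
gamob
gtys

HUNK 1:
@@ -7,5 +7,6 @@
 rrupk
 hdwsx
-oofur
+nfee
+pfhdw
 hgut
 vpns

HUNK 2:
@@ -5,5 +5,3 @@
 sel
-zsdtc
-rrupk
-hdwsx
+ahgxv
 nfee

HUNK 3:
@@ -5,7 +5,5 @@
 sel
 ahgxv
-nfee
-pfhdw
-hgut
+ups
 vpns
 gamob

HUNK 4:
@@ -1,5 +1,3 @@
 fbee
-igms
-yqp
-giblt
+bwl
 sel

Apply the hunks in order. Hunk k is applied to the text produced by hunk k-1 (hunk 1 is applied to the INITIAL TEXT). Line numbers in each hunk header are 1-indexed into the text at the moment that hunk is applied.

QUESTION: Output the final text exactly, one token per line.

Hunk 1: at line 7 remove [oofur] add [nfee,pfhdw] -> 14 lines: fbee igms yqp giblt sel zsdtc rrupk hdwsx nfee pfhdw hgut vpns gamob gtys
Hunk 2: at line 5 remove [zsdtc,rrupk,hdwsx] add [ahgxv] -> 12 lines: fbee igms yqp giblt sel ahgxv nfee pfhdw hgut vpns gamob gtys
Hunk 3: at line 5 remove [nfee,pfhdw,hgut] add [ups] -> 10 lines: fbee igms yqp giblt sel ahgxv ups vpns gamob gtys
Hunk 4: at line 1 remove [igms,yqp,giblt] add [bwl] -> 8 lines: fbee bwl sel ahgxv ups vpns gamob gtys

Answer: fbee
bwl
sel
ahgxv
ups
vpns
gamob
gtys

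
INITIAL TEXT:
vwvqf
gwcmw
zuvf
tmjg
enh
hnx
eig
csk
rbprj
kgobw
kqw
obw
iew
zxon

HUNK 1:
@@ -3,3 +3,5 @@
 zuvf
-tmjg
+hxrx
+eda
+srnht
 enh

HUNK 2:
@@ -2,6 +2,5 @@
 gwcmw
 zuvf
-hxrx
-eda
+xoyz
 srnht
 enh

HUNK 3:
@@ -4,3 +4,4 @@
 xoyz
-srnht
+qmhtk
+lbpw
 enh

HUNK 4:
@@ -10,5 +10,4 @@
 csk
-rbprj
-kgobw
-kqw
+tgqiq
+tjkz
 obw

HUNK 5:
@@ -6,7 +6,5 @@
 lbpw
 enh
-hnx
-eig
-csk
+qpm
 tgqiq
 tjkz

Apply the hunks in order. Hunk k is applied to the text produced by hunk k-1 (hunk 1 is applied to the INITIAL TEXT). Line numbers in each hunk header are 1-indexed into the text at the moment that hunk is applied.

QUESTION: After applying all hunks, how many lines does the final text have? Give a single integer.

Hunk 1: at line 3 remove [tmjg] add [hxrx,eda,srnht] -> 16 lines: vwvqf gwcmw zuvf hxrx eda srnht enh hnx eig csk rbprj kgobw kqw obw iew zxon
Hunk 2: at line 2 remove [hxrx,eda] add [xoyz] -> 15 lines: vwvqf gwcmw zuvf xoyz srnht enh hnx eig csk rbprj kgobw kqw obw iew zxon
Hunk 3: at line 4 remove [srnht] add [qmhtk,lbpw] -> 16 lines: vwvqf gwcmw zuvf xoyz qmhtk lbpw enh hnx eig csk rbprj kgobw kqw obw iew zxon
Hunk 4: at line 10 remove [rbprj,kgobw,kqw] add [tgqiq,tjkz] -> 15 lines: vwvqf gwcmw zuvf xoyz qmhtk lbpw enh hnx eig csk tgqiq tjkz obw iew zxon
Hunk 5: at line 6 remove [hnx,eig,csk] add [qpm] -> 13 lines: vwvqf gwcmw zuvf xoyz qmhtk lbpw enh qpm tgqiq tjkz obw iew zxon
Final line count: 13

Answer: 13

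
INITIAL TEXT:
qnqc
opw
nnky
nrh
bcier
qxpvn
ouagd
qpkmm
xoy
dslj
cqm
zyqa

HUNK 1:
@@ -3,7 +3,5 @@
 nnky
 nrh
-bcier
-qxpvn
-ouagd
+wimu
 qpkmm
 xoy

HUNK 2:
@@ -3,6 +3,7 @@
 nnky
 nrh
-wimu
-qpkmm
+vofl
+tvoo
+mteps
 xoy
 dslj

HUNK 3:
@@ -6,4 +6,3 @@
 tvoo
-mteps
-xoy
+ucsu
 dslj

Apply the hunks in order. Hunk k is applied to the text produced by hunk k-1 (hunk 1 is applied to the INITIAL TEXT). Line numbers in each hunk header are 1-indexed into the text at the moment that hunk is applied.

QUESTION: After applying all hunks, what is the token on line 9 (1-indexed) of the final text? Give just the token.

Answer: cqm

Derivation:
Hunk 1: at line 3 remove [bcier,qxpvn,ouagd] add [wimu] -> 10 lines: qnqc opw nnky nrh wimu qpkmm xoy dslj cqm zyqa
Hunk 2: at line 3 remove [wimu,qpkmm] add [vofl,tvoo,mteps] -> 11 lines: qnqc opw nnky nrh vofl tvoo mteps xoy dslj cqm zyqa
Hunk 3: at line 6 remove [mteps,xoy] add [ucsu] -> 10 lines: qnqc opw nnky nrh vofl tvoo ucsu dslj cqm zyqa
Final line 9: cqm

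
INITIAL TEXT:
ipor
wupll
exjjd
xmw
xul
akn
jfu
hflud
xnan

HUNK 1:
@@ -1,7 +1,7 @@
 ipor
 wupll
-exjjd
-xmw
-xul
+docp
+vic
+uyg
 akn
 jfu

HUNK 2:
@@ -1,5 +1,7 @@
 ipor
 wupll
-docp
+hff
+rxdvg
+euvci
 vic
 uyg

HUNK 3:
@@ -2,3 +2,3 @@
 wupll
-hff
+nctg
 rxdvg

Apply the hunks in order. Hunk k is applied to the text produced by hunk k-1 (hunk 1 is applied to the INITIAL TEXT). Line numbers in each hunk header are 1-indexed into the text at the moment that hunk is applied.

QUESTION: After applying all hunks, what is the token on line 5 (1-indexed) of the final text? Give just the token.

Answer: euvci

Derivation:
Hunk 1: at line 1 remove [exjjd,xmw,xul] add [docp,vic,uyg] -> 9 lines: ipor wupll docp vic uyg akn jfu hflud xnan
Hunk 2: at line 1 remove [docp] add [hff,rxdvg,euvci] -> 11 lines: ipor wupll hff rxdvg euvci vic uyg akn jfu hflud xnan
Hunk 3: at line 2 remove [hff] add [nctg] -> 11 lines: ipor wupll nctg rxdvg euvci vic uyg akn jfu hflud xnan
Final line 5: euvci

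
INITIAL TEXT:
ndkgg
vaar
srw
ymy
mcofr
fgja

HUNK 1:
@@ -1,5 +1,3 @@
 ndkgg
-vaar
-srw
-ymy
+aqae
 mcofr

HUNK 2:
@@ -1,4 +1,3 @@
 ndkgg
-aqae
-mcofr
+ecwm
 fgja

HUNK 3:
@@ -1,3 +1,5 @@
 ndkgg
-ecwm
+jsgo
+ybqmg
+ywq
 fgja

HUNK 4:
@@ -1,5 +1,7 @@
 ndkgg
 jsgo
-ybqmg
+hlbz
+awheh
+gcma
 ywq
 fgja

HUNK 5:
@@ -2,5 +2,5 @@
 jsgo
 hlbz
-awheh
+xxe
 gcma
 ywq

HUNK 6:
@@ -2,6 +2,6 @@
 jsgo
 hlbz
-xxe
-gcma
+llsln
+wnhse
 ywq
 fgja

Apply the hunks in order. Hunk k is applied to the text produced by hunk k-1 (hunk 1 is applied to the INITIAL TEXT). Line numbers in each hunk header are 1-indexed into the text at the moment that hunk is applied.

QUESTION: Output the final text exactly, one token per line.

Hunk 1: at line 1 remove [vaar,srw,ymy] add [aqae] -> 4 lines: ndkgg aqae mcofr fgja
Hunk 2: at line 1 remove [aqae,mcofr] add [ecwm] -> 3 lines: ndkgg ecwm fgja
Hunk 3: at line 1 remove [ecwm] add [jsgo,ybqmg,ywq] -> 5 lines: ndkgg jsgo ybqmg ywq fgja
Hunk 4: at line 1 remove [ybqmg] add [hlbz,awheh,gcma] -> 7 lines: ndkgg jsgo hlbz awheh gcma ywq fgja
Hunk 5: at line 2 remove [awheh] add [xxe] -> 7 lines: ndkgg jsgo hlbz xxe gcma ywq fgja
Hunk 6: at line 2 remove [xxe,gcma] add [llsln,wnhse] -> 7 lines: ndkgg jsgo hlbz llsln wnhse ywq fgja

Answer: ndkgg
jsgo
hlbz
llsln
wnhse
ywq
fgja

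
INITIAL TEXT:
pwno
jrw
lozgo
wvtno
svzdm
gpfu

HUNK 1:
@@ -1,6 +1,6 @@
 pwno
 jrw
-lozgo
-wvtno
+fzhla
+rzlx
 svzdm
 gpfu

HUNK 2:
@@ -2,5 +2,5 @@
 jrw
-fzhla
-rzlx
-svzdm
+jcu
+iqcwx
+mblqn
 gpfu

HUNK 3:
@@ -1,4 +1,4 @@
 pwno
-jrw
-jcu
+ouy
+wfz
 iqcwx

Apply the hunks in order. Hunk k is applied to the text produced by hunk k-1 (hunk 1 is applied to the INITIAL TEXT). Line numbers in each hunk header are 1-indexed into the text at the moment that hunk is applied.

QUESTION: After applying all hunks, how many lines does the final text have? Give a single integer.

Answer: 6

Derivation:
Hunk 1: at line 1 remove [lozgo,wvtno] add [fzhla,rzlx] -> 6 lines: pwno jrw fzhla rzlx svzdm gpfu
Hunk 2: at line 2 remove [fzhla,rzlx,svzdm] add [jcu,iqcwx,mblqn] -> 6 lines: pwno jrw jcu iqcwx mblqn gpfu
Hunk 3: at line 1 remove [jrw,jcu] add [ouy,wfz] -> 6 lines: pwno ouy wfz iqcwx mblqn gpfu
Final line count: 6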